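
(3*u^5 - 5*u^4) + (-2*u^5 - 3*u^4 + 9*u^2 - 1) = u^5 - 8*u^4 + 9*u^2 - 1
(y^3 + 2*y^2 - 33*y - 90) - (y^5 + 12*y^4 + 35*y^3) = -y^5 - 12*y^4 - 34*y^3 + 2*y^2 - 33*y - 90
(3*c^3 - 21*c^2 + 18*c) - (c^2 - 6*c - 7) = 3*c^3 - 22*c^2 + 24*c + 7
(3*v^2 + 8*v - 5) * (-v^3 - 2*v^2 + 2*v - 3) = -3*v^5 - 14*v^4 - 5*v^3 + 17*v^2 - 34*v + 15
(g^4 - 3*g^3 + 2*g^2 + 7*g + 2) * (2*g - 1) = 2*g^5 - 7*g^4 + 7*g^3 + 12*g^2 - 3*g - 2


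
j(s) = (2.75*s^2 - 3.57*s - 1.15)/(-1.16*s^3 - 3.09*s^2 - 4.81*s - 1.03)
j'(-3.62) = 0.64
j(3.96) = -0.20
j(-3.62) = 1.55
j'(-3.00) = 0.92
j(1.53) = 0.01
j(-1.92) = 3.15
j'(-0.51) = -2.30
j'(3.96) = -0.01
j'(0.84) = -0.57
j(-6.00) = 0.71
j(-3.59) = 1.57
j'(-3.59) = 0.66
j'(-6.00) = 0.18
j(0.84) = 0.28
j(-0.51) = 1.79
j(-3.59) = 1.57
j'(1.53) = -0.25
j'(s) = (5.5*s - 3.57)/(-1.16*s^3 - 3.09*s^2 - 4.81*s - 1.03) + (2.75*s^2 - 3.57*s - 1.15)*(3.48*s^2 + 6.18*s + 4.81)/(-1.16*s^3 - 3.09*s^2 - 4.81*s - 1.03)^2 = (3.19*s^4 - 8.2824*s^3 - 28.2608*s^2 - 12.772*s - 1.8544)/(1.3456*s^6 + 7.1688*s^5 + 20.7073*s^4 + 32.1154*s^3 + 29.5015*s^2 + 9.9086*s + 1.0609)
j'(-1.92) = 0.81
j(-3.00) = 2.03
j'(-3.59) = 0.66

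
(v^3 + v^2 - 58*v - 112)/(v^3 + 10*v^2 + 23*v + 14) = (v - 8)/(v + 1)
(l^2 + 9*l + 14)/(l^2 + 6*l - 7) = (l + 2)/(l - 1)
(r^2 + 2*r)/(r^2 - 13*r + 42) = r*(r + 2)/(r^2 - 13*r + 42)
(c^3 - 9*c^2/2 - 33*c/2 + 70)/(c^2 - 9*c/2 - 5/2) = (2*c^2 + c - 28)/(2*c + 1)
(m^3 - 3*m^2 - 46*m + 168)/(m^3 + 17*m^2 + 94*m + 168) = (m^2 - 10*m + 24)/(m^2 + 10*m + 24)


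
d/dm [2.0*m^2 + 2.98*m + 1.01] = 4.0*m + 2.98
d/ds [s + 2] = 1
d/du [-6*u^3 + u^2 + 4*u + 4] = -18*u^2 + 2*u + 4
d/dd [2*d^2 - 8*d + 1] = 4*d - 8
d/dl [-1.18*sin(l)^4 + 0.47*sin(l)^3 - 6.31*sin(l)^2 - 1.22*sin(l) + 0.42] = (-4.72*sin(l)^3 + 1.41*sin(l)^2 - 12.62*sin(l) - 1.22)*cos(l)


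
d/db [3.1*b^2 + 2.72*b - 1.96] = 6.2*b + 2.72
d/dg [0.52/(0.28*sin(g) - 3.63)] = -0.1456*cos(g)/(0.28*sin(g) - 3.63)^2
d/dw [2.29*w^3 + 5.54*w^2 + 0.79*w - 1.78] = 6.87*w^2 + 11.08*w + 0.79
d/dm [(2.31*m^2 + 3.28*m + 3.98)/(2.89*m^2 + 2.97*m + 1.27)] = (-2.6185*m^2 - 17.137*m - 7.655)/(8.3521*m^4 + 17.1666*m^3 + 16.1615*m^2 + 7.5438*m + 1.6129)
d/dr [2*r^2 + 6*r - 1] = 4*r + 6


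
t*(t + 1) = t^2 + t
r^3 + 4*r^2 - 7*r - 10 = (r - 2)*(r + 1)*(r + 5)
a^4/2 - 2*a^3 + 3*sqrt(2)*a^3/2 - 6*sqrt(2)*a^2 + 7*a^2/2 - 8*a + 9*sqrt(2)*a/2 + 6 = (a/2 + sqrt(2))*(a - 3)*(a - 1)*(a + sqrt(2))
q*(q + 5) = q^2 + 5*q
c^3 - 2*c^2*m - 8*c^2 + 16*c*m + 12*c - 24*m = (c - 6)*(c - 2)*(c - 2*m)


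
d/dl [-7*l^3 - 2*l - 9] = -21*l^2 - 2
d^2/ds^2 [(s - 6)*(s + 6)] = 2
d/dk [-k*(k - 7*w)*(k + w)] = -3*k^2 + 12*k*w + 7*w^2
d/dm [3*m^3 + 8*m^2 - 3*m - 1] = 9*m^2 + 16*m - 3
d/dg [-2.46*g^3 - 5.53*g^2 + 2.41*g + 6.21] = -7.38*g^2 - 11.06*g + 2.41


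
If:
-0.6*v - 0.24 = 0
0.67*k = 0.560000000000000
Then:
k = 0.84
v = -0.40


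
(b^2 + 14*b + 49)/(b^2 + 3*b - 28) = (b + 7)/(b - 4)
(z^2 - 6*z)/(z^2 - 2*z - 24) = z/(z + 4)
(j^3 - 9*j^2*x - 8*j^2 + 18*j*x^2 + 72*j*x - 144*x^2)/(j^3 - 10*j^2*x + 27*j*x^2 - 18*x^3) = (8 - j)/(-j + x)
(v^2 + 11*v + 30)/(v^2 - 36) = (v + 5)/(v - 6)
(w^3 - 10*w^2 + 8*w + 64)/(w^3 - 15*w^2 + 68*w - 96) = (w + 2)/(w - 3)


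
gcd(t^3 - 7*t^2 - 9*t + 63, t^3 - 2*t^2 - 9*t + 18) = t^2 - 9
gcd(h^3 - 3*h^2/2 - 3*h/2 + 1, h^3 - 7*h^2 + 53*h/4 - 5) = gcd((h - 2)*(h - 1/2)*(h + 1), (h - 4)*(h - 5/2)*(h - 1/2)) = h - 1/2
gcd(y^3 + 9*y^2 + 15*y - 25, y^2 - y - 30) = y + 5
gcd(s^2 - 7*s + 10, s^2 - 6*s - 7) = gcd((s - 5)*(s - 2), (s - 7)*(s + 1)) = 1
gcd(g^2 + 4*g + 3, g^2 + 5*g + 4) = g + 1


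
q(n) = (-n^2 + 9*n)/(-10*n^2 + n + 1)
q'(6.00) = 0.03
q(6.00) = -0.05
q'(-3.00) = 0.10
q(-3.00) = 0.39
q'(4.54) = 0.05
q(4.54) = -0.10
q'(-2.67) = 0.12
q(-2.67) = 0.43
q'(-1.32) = 0.53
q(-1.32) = 0.77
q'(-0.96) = 1.10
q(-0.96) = 1.04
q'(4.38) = 0.05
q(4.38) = -0.11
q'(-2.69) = 0.12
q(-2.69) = 0.42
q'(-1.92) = 0.24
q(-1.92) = 0.55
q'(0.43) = 140.10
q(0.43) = -8.79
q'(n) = (9 - 2*n)/(-10*n^2 + n + 1) + (20*n - 1)*(-n^2 + 9*n)/(-10*n^2 + n + 1)^2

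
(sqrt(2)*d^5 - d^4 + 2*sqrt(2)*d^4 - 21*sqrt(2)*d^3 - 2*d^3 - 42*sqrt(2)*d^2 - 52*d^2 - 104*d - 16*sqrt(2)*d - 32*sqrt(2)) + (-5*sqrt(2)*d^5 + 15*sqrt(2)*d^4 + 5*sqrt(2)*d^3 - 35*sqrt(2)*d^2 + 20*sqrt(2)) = -4*sqrt(2)*d^5 - d^4 + 17*sqrt(2)*d^4 - 16*sqrt(2)*d^3 - 2*d^3 - 77*sqrt(2)*d^2 - 52*d^2 - 104*d - 16*sqrt(2)*d - 12*sqrt(2)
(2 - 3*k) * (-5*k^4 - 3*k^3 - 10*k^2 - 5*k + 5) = 15*k^5 - k^4 + 24*k^3 - 5*k^2 - 25*k + 10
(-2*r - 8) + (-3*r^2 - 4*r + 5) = -3*r^2 - 6*r - 3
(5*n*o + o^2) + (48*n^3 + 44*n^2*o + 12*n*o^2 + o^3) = 48*n^3 + 44*n^2*o + 12*n*o^2 + 5*n*o + o^3 + o^2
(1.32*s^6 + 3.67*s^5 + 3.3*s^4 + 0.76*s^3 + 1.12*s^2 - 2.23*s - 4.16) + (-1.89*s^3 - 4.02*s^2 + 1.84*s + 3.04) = 1.32*s^6 + 3.67*s^5 + 3.3*s^4 - 1.13*s^3 - 2.9*s^2 - 0.39*s - 1.12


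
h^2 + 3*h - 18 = (h - 3)*(h + 6)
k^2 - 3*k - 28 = (k - 7)*(k + 4)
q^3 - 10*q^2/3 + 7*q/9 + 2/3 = (q - 3)*(q - 2/3)*(q + 1/3)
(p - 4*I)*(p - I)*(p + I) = p^3 - 4*I*p^2 + p - 4*I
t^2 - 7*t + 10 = (t - 5)*(t - 2)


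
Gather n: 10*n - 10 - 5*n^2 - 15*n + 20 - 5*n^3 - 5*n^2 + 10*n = -5*n^3 - 10*n^2 + 5*n + 10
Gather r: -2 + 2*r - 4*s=2*r - 4*s - 2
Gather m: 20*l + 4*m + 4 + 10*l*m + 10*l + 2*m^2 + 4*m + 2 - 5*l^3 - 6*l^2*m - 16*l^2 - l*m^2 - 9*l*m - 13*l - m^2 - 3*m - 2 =-5*l^3 - 16*l^2 + 17*l + m^2*(1 - l) + m*(-6*l^2 + l + 5) + 4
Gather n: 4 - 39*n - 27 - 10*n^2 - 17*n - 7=-10*n^2 - 56*n - 30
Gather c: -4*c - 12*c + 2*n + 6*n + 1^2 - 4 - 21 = -16*c + 8*n - 24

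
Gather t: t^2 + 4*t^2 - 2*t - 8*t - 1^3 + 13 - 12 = 5*t^2 - 10*t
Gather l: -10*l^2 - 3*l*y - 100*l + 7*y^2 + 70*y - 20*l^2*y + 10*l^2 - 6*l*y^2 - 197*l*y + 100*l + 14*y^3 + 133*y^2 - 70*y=-20*l^2*y + l*(-6*y^2 - 200*y) + 14*y^3 + 140*y^2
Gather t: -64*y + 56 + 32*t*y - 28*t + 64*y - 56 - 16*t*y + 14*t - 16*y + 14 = t*(16*y - 14) - 16*y + 14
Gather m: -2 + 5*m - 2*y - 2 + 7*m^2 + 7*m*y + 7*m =7*m^2 + m*(7*y + 12) - 2*y - 4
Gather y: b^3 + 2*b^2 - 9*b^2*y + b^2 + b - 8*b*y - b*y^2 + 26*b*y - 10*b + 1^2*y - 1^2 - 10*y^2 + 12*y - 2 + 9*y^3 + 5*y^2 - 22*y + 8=b^3 + 3*b^2 - 9*b + 9*y^3 + y^2*(-b - 5) + y*(-9*b^2 + 18*b - 9) + 5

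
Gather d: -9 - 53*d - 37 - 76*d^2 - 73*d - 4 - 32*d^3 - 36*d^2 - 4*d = -32*d^3 - 112*d^2 - 130*d - 50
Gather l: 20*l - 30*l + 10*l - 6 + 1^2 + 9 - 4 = 0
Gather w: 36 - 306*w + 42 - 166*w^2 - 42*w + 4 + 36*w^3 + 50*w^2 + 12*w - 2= 36*w^3 - 116*w^2 - 336*w + 80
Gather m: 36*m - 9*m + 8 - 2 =27*m + 6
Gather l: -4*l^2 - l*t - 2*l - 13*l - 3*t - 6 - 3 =-4*l^2 + l*(-t - 15) - 3*t - 9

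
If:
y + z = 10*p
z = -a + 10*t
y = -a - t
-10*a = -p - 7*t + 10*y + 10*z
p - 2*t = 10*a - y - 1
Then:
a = 821/9401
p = -76/9401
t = 14/1343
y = -919/9401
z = 159/9401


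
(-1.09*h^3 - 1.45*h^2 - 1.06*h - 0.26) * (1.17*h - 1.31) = -1.2753*h^4 - 0.2686*h^3 + 0.6593*h^2 + 1.0844*h + 0.3406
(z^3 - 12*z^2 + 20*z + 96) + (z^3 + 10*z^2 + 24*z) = 2*z^3 - 2*z^2 + 44*z + 96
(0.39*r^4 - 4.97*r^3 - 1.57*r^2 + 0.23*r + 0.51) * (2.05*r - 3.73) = 0.7995*r^5 - 11.6432*r^4 + 15.3196*r^3 + 6.3276*r^2 + 0.1876*r - 1.9023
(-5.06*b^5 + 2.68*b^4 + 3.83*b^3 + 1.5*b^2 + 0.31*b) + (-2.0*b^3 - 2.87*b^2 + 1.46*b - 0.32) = -5.06*b^5 + 2.68*b^4 + 1.83*b^3 - 1.37*b^2 + 1.77*b - 0.32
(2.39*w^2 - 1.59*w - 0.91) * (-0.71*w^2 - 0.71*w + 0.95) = -1.6969*w^4 - 0.568*w^3 + 4.0455*w^2 - 0.8644*w - 0.8645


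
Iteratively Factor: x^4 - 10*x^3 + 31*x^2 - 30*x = (x - 3)*(x^3 - 7*x^2 + 10*x) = (x - 3)*(x - 2)*(x^2 - 5*x) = (x - 5)*(x - 3)*(x - 2)*(x)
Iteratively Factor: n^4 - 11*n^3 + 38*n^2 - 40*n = (n - 2)*(n^3 - 9*n^2 + 20*n) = (n - 4)*(n - 2)*(n^2 - 5*n) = n*(n - 4)*(n - 2)*(n - 5)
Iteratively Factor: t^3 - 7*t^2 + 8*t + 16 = (t + 1)*(t^2 - 8*t + 16) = (t - 4)*(t + 1)*(t - 4)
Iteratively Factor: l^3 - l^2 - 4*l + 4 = (l - 1)*(l^2 - 4) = (l - 2)*(l - 1)*(l + 2)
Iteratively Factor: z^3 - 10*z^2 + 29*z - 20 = (z - 4)*(z^2 - 6*z + 5) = (z - 5)*(z - 4)*(z - 1)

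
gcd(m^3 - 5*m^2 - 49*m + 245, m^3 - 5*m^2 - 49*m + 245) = m^3 - 5*m^2 - 49*m + 245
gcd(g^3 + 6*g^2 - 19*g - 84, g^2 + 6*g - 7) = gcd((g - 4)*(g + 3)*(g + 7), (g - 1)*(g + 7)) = g + 7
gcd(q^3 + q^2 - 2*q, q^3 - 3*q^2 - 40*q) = q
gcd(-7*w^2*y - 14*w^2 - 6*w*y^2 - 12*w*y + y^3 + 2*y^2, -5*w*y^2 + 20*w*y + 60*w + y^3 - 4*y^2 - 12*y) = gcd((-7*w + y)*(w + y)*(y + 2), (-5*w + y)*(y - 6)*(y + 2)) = y + 2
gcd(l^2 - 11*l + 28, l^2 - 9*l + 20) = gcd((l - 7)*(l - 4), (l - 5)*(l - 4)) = l - 4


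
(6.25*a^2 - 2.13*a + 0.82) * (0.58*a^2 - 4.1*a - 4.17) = 3.625*a^4 - 26.8604*a^3 - 16.8539*a^2 + 5.5201*a - 3.4194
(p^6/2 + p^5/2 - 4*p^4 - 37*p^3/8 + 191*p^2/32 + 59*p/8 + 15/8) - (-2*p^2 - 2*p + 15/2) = p^6/2 + p^5/2 - 4*p^4 - 37*p^3/8 + 255*p^2/32 + 75*p/8 - 45/8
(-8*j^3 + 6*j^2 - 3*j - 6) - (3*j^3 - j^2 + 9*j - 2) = -11*j^3 + 7*j^2 - 12*j - 4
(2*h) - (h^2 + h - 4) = -h^2 + h + 4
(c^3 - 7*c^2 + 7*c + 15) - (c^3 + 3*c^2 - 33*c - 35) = -10*c^2 + 40*c + 50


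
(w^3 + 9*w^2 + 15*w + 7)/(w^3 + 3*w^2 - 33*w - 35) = (w + 1)/(w - 5)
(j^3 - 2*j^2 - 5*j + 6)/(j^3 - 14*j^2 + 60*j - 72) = (j^3 - 2*j^2 - 5*j + 6)/(j^3 - 14*j^2 + 60*j - 72)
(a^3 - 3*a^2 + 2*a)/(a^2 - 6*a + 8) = a*(a - 1)/(a - 4)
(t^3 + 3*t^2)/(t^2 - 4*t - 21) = t^2/(t - 7)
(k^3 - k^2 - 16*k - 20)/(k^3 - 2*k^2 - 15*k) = (k^2 + 4*k + 4)/(k*(k + 3))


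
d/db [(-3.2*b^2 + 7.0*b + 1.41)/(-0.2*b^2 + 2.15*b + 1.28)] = (-5.48*b^2 - 7.628*b + 5.9285)/(0.04*b^4 - 0.86*b^3 + 4.1105*b^2 + 5.504*b + 1.6384)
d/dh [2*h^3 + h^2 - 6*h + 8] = 6*h^2 + 2*h - 6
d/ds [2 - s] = -1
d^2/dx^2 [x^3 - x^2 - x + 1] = 6*x - 2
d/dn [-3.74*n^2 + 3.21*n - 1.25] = 3.21 - 7.48*n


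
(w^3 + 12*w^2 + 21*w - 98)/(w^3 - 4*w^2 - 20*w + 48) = (w^2 + 14*w + 49)/(w^2 - 2*w - 24)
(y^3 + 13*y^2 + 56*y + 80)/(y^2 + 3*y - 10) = (y^2 + 8*y + 16)/(y - 2)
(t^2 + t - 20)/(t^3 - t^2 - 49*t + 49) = (t^2 + t - 20)/(t^3 - t^2 - 49*t + 49)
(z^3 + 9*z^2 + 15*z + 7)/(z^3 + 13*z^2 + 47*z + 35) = (z + 1)/(z + 5)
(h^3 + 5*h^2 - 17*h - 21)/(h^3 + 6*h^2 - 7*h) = (h^2 - 2*h - 3)/(h*(h - 1))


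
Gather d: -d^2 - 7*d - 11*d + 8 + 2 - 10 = -d^2 - 18*d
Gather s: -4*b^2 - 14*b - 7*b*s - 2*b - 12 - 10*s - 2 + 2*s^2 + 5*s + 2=-4*b^2 - 16*b + 2*s^2 + s*(-7*b - 5) - 12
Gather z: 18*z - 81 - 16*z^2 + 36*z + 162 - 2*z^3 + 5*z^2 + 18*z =-2*z^3 - 11*z^2 + 72*z + 81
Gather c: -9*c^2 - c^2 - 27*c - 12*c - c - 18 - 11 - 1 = -10*c^2 - 40*c - 30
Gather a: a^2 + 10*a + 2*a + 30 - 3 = a^2 + 12*a + 27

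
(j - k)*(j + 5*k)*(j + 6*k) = j^3 + 10*j^2*k + 19*j*k^2 - 30*k^3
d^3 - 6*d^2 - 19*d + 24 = (d - 8)*(d - 1)*(d + 3)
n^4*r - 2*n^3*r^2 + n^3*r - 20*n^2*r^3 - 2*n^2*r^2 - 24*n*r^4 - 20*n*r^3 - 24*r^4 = (n - 6*r)*(n + 2*r)^2*(n*r + r)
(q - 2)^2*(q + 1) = q^3 - 3*q^2 + 4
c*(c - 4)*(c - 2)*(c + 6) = c^4 - 28*c^2 + 48*c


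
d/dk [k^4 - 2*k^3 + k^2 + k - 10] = 4*k^3 - 6*k^2 + 2*k + 1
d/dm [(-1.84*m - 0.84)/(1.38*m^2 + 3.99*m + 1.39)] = (2.5392*m^2 + 2.3184*m + 0.794)/(1.9044*m^4 + 11.0124*m^3 + 19.7565*m^2 + 11.0922*m + 1.9321)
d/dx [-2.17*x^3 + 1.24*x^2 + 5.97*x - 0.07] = -6.51*x^2 + 2.48*x + 5.97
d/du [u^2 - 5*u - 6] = 2*u - 5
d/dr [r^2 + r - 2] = 2*r + 1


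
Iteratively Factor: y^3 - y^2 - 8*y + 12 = (y - 2)*(y^2 + y - 6) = (y - 2)^2*(y + 3)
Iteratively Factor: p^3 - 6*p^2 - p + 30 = (p + 2)*(p^2 - 8*p + 15) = (p - 3)*(p + 2)*(p - 5)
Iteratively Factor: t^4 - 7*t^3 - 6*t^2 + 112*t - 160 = (t - 4)*(t^3 - 3*t^2 - 18*t + 40) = (t - 5)*(t - 4)*(t^2 + 2*t - 8) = (t - 5)*(t - 4)*(t - 2)*(t + 4)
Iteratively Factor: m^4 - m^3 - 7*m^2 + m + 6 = (m + 2)*(m^3 - 3*m^2 - m + 3) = (m + 1)*(m + 2)*(m^2 - 4*m + 3) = (m - 3)*(m + 1)*(m + 2)*(m - 1)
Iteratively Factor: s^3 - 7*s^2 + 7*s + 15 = (s - 5)*(s^2 - 2*s - 3) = (s - 5)*(s + 1)*(s - 3)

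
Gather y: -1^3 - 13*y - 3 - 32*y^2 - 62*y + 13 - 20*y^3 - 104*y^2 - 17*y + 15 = -20*y^3 - 136*y^2 - 92*y + 24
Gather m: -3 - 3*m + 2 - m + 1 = -4*m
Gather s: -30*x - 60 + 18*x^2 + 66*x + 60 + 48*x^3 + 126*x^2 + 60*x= 48*x^3 + 144*x^2 + 96*x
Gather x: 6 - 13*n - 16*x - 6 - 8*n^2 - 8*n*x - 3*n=-8*n^2 - 16*n + x*(-8*n - 16)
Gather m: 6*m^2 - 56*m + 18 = 6*m^2 - 56*m + 18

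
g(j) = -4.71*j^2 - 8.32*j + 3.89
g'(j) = -9.42*j - 8.32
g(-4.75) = -62.86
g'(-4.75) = 36.42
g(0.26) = 1.41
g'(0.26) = -10.77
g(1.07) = -10.40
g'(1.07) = -18.40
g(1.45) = -18.08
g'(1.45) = -21.98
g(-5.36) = -86.83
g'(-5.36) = 42.17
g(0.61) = -2.94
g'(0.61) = -14.07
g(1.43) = -17.64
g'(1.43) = -21.79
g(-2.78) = -9.38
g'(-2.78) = 17.87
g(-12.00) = -574.51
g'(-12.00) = 104.72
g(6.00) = -215.59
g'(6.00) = -64.84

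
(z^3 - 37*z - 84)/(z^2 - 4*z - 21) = z + 4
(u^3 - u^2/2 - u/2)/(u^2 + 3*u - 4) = u*(2*u + 1)/(2*(u + 4))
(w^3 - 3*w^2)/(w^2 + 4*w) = w*(w - 3)/(w + 4)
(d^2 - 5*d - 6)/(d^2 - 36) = (d + 1)/(d + 6)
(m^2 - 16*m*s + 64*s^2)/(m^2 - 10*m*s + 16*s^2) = (-m + 8*s)/(-m + 2*s)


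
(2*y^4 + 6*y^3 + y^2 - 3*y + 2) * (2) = 4*y^4 + 12*y^3 + 2*y^2 - 6*y + 4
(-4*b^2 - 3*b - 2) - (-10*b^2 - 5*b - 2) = 6*b^2 + 2*b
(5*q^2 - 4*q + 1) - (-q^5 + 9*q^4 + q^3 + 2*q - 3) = q^5 - 9*q^4 - q^3 + 5*q^2 - 6*q + 4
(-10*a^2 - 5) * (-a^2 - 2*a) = 10*a^4 + 20*a^3 + 5*a^2 + 10*a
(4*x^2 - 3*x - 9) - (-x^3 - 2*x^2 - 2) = x^3 + 6*x^2 - 3*x - 7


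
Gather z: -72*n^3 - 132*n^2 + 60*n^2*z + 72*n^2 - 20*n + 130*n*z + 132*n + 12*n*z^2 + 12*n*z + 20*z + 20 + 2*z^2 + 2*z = -72*n^3 - 60*n^2 + 112*n + z^2*(12*n + 2) + z*(60*n^2 + 142*n + 22) + 20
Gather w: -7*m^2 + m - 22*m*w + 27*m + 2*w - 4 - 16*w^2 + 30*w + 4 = -7*m^2 + 28*m - 16*w^2 + w*(32 - 22*m)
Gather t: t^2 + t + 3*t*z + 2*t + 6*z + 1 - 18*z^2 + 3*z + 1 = t^2 + t*(3*z + 3) - 18*z^2 + 9*z + 2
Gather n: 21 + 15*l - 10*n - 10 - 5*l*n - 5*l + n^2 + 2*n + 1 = 10*l + n^2 + n*(-5*l - 8) + 12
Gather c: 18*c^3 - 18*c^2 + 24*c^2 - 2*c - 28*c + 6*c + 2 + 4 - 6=18*c^3 + 6*c^2 - 24*c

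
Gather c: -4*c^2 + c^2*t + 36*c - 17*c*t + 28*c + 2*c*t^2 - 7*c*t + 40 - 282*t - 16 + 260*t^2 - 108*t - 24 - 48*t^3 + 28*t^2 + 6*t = c^2*(t - 4) + c*(2*t^2 - 24*t + 64) - 48*t^3 + 288*t^2 - 384*t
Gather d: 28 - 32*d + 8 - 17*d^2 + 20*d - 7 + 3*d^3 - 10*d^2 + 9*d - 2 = 3*d^3 - 27*d^2 - 3*d + 27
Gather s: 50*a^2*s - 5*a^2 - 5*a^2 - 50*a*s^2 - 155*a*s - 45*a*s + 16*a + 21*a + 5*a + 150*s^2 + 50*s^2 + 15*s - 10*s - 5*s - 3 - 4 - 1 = -10*a^2 + 42*a + s^2*(200 - 50*a) + s*(50*a^2 - 200*a) - 8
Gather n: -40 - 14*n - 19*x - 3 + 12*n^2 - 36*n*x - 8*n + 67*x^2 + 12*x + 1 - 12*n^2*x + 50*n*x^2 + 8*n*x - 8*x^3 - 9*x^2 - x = n^2*(12 - 12*x) + n*(50*x^2 - 28*x - 22) - 8*x^3 + 58*x^2 - 8*x - 42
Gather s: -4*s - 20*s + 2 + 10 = 12 - 24*s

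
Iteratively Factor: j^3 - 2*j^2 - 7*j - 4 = (j + 1)*(j^2 - 3*j - 4) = (j - 4)*(j + 1)*(j + 1)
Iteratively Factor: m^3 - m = (m - 1)*(m^2 + m) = (m - 1)*(m + 1)*(m)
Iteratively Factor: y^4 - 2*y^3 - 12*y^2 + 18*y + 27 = (y + 3)*(y^3 - 5*y^2 + 3*y + 9) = (y + 1)*(y + 3)*(y^2 - 6*y + 9) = (y - 3)*(y + 1)*(y + 3)*(y - 3)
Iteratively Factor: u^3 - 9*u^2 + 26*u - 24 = (u - 3)*(u^2 - 6*u + 8) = (u - 4)*(u - 3)*(u - 2)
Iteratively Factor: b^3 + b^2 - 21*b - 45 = (b + 3)*(b^2 - 2*b - 15) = (b - 5)*(b + 3)*(b + 3)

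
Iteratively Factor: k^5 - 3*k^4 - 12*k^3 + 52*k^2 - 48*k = (k - 2)*(k^4 - k^3 - 14*k^2 + 24*k) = (k - 2)^2*(k^3 + k^2 - 12*k) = (k - 2)^2*(k + 4)*(k^2 - 3*k) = k*(k - 2)^2*(k + 4)*(k - 3)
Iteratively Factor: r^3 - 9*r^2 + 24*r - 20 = (r - 2)*(r^2 - 7*r + 10) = (r - 5)*(r - 2)*(r - 2)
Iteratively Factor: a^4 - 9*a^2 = (a)*(a^3 - 9*a) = a*(a + 3)*(a^2 - 3*a) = a^2*(a + 3)*(a - 3)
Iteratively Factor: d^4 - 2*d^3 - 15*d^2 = (d + 3)*(d^3 - 5*d^2) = d*(d + 3)*(d^2 - 5*d) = d*(d - 5)*(d + 3)*(d)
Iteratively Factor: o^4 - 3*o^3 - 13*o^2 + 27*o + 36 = (o + 3)*(o^3 - 6*o^2 + 5*o + 12) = (o - 4)*(o + 3)*(o^2 - 2*o - 3) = (o - 4)*(o + 1)*(o + 3)*(o - 3)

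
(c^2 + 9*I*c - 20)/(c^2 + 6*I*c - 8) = (c + 5*I)/(c + 2*I)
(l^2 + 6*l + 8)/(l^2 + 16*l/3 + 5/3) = 3*(l^2 + 6*l + 8)/(3*l^2 + 16*l + 5)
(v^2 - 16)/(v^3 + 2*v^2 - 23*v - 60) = (v - 4)/(v^2 - 2*v - 15)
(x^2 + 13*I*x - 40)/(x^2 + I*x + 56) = (x + 5*I)/(x - 7*I)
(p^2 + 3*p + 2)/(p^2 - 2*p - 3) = (p + 2)/(p - 3)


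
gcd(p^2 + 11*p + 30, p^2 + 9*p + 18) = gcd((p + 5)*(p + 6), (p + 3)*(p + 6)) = p + 6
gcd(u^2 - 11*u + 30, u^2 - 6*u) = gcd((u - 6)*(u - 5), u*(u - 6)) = u - 6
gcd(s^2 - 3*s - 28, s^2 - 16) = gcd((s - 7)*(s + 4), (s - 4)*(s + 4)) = s + 4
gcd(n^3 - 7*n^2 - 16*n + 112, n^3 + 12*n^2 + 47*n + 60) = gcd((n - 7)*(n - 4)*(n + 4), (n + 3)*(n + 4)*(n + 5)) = n + 4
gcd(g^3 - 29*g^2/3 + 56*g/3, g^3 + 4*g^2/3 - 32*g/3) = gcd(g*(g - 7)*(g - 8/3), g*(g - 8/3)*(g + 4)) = g^2 - 8*g/3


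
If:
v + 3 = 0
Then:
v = -3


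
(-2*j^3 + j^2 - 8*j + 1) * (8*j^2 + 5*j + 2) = -16*j^5 - 2*j^4 - 63*j^3 - 30*j^2 - 11*j + 2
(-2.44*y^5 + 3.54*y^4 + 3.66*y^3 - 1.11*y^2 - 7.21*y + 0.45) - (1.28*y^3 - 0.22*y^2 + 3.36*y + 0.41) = -2.44*y^5 + 3.54*y^4 + 2.38*y^3 - 0.89*y^2 - 10.57*y + 0.04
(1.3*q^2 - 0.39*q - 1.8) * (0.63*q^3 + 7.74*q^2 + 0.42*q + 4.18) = 0.819*q^5 + 9.8163*q^4 - 3.6066*q^3 - 8.6618*q^2 - 2.3862*q - 7.524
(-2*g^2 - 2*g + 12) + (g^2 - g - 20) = -g^2 - 3*g - 8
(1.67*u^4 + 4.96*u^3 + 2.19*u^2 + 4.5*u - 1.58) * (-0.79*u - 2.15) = -1.3193*u^5 - 7.5089*u^4 - 12.3941*u^3 - 8.2635*u^2 - 8.4268*u + 3.397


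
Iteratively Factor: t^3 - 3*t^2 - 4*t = (t)*(t^2 - 3*t - 4) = t*(t - 4)*(t + 1)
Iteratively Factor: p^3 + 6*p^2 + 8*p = (p + 4)*(p^2 + 2*p) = p*(p + 4)*(p + 2)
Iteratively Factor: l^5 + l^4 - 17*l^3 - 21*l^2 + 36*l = (l)*(l^4 + l^3 - 17*l^2 - 21*l + 36) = l*(l - 1)*(l^3 + 2*l^2 - 15*l - 36) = l*(l - 4)*(l - 1)*(l^2 + 6*l + 9) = l*(l - 4)*(l - 1)*(l + 3)*(l + 3)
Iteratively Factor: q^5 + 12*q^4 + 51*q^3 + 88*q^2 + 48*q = (q + 4)*(q^4 + 8*q^3 + 19*q^2 + 12*q) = (q + 3)*(q + 4)*(q^3 + 5*q^2 + 4*q) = (q + 3)*(q + 4)^2*(q^2 + q) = (q + 1)*(q + 3)*(q + 4)^2*(q)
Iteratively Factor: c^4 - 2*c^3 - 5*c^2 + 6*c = (c - 3)*(c^3 + c^2 - 2*c) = c*(c - 3)*(c^2 + c - 2) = c*(c - 3)*(c + 2)*(c - 1)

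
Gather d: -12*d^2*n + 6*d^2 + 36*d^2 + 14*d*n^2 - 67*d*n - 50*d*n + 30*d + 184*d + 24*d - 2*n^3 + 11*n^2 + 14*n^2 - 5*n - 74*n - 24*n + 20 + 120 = d^2*(42 - 12*n) + d*(14*n^2 - 117*n + 238) - 2*n^3 + 25*n^2 - 103*n + 140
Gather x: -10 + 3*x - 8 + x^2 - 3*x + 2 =x^2 - 16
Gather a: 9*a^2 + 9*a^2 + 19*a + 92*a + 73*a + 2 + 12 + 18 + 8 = 18*a^2 + 184*a + 40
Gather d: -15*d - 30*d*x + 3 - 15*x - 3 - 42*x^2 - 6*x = d*(-30*x - 15) - 42*x^2 - 21*x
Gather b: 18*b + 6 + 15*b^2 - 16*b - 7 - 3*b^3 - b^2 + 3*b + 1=-3*b^3 + 14*b^2 + 5*b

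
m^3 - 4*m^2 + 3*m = m*(m - 3)*(m - 1)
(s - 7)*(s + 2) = s^2 - 5*s - 14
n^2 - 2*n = n*(n - 2)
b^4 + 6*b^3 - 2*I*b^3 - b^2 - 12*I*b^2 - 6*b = b*(b + 6)*(b - I)^2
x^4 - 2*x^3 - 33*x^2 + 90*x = x*(x - 5)*(x - 3)*(x + 6)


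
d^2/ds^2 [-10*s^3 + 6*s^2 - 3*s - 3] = 12 - 60*s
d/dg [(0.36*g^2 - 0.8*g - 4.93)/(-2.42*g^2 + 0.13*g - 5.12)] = (-1.8892*g^2 - 27.5476*g + 4.7369)/(5.8564*g^4 - 0.6292*g^3 + 24.7977*g^2 - 1.3312*g + 26.2144)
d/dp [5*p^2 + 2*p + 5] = 10*p + 2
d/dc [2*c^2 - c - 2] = 4*c - 1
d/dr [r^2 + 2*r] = 2*r + 2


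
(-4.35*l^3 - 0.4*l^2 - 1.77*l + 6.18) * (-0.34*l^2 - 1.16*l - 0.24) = 1.479*l^5 + 5.182*l^4 + 2.1098*l^3 + 0.048*l^2 - 6.744*l - 1.4832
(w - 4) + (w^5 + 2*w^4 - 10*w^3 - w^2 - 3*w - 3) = w^5 + 2*w^4 - 10*w^3 - w^2 - 2*w - 7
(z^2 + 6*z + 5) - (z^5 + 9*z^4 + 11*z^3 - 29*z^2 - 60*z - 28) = -z^5 - 9*z^4 - 11*z^3 + 30*z^2 + 66*z + 33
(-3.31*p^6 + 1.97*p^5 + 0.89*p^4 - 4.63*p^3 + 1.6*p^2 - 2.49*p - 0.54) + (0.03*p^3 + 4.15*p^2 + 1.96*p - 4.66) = -3.31*p^6 + 1.97*p^5 + 0.89*p^4 - 4.6*p^3 + 5.75*p^2 - 0.53*p - 5.2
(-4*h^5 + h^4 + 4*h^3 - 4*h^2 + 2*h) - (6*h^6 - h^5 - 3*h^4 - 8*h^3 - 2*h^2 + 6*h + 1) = -6*h^6 - 3*h^5 + 4*h^4 + 12*h^3 - 2*h^2 - 4*h - 1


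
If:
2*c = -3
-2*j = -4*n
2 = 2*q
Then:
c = -3/2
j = 2*n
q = 1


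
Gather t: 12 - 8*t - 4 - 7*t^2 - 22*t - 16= -7*t^2 - 30*t - 8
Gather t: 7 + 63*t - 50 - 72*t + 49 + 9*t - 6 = 0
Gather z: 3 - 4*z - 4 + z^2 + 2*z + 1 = z^2 - 2*z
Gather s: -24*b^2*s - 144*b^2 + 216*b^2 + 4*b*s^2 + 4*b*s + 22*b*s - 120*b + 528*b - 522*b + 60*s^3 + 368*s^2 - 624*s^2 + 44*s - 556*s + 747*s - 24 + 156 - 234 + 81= 72*b^2 - 114*b + 60*s^3 + s^2*(4*b - 256) + s*(-24*b^2 + 26*b + 235) - 21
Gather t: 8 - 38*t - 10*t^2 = -10*t^2 - 38*t + 8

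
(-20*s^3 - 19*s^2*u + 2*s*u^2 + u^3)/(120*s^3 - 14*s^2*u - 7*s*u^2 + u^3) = (-20*s^3 - 19*s^2*u + 2*s*u^2 + u^3)/(120*s^3 - 14*s^2*u - 7*s*u^2 + u^3)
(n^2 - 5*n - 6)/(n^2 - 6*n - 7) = (n - 6)/(n - 7)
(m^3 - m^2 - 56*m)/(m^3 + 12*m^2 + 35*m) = (m - 8)/(m + 5)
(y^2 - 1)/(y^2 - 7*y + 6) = (y + 1)/(y - 6)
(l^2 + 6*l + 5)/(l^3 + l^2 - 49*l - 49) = (l + 5)/(l^2 - 49)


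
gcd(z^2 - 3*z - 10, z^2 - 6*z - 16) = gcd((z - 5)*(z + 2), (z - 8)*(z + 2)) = z + 2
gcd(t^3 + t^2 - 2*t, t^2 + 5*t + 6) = t + 2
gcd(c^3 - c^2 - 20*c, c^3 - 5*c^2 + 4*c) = c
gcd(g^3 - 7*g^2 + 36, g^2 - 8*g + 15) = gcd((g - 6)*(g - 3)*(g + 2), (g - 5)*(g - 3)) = g - 3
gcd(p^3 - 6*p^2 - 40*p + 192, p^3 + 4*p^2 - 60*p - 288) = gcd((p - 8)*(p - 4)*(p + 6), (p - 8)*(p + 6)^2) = p^2 - 2*p - 48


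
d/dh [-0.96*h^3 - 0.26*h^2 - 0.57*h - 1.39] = -2.88*h^2 - 0.52*h - 0.57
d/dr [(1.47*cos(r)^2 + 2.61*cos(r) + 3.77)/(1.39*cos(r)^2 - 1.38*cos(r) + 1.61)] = (5.6565*cos(r)^2 + 5.7472*cos(r) - 9.4047)*sin(r)/(1.9321*cos(r)^4 - 3.8364*cos(r)^3 + 6.3802*cos(r)^2 - 4.4436*cos(r) + 2.5921)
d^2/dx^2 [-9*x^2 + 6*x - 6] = -18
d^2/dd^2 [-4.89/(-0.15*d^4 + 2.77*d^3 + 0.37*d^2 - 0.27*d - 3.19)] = ((-8.802*d^2 + 81.2718*d + 3.6186)*(0.15*d^4 - 2.77*d^3 - 0.37*d^2 + 0.27*d + 3.19) + 4.89*(0.6*d^3 - 8.31*d^2 - 0.74*d + 0.27)*(1.2*d^3 - 16.62*d^2 - 1.48*d + 0.54))/(0.15*d^4 - 2.77*d^3 - 0.37*d^2 + 0.27*d + 3.19)^3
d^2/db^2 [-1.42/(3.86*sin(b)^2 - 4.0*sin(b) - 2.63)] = (-84.629728*sin(b)^4 + 65.7744*sin(b)^3 + 46.562368*sin(b)^2 - 116.6104*sin(b) + 74.271112)/(-3.86*sin(b)^2 + 4.0*sin(b) + 2.63)^3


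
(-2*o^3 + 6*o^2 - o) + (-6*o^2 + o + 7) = 7 - 2*o^3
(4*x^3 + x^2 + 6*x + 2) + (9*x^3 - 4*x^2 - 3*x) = 13*x^3 - 3*x^2 + 3*x + 2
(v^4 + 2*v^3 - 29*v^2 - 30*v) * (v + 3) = v^5 + 5*v^4 - 23*v^3 - 117*v^2 - 90*v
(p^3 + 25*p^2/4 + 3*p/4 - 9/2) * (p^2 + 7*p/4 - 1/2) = p^5 + 8*p^4 + 179*p^3/16 - 101*p^2/16 - 33*p/4 + 9/4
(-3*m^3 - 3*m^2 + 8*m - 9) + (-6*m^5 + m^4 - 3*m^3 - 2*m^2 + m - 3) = -6*m^5 + m^4 - 6*m^3 - 5*m^2 + 9*m - 12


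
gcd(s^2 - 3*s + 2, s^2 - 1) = s - 1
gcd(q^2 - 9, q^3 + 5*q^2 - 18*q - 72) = q + 3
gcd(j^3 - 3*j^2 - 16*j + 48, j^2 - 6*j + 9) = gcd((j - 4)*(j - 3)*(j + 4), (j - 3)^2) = j - 3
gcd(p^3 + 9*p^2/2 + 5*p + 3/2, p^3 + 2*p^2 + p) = p + 1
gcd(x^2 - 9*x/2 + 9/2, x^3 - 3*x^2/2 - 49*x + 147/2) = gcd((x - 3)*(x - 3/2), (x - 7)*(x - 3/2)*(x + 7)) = x - 3/2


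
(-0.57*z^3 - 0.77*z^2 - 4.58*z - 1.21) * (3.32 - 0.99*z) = 0.5643*z^4 - 1.1301*z^3 + 1.9778*z^2 - 14.0077*z - 4.0172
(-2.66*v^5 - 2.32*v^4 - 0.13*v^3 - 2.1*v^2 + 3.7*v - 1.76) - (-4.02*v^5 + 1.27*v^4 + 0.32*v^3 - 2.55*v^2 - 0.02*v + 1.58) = 1.36*v^5 - 3.59*v^4 - 0.45*v^3 + 0.45*v^2 + 3.72*v - 3.34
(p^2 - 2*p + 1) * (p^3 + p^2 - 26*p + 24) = p^5 - p^4 - 27*p^3 + 77*p^2 - 74*p + 24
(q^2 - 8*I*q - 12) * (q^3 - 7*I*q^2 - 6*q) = q^5 - 15*I*q^4 - 74*q^3 + 132*I*q^2 + 72*q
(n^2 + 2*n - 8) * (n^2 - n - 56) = n^4 + n^3 - 66*n^2 - 104*n + 448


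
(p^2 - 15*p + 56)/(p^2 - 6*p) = (p^2 - 15*p + 56)/(p*(p - 6))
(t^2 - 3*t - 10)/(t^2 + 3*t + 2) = (t - 5)/(t + 1)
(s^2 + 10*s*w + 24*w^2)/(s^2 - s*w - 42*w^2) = (s + 4*w)/(s - 7*w)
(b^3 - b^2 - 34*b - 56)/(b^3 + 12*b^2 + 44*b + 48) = (b - 7)/(b + 6)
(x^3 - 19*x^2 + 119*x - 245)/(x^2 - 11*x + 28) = (x^2 - 12*x + 35)/(x - 4)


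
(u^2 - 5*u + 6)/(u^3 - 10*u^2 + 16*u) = (u - 3)/(u*(u - 8))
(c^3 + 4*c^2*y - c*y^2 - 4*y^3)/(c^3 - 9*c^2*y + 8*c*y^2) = (-c^2 - 5*c*y - 4*y^2)/(c*(-c + 8*y))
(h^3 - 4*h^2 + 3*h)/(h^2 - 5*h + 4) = h*(h - 3)/(h - 4)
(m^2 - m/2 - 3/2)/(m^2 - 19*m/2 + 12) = (m + 1)/(m - 8)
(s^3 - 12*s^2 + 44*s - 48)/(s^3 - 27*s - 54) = (s^2 - 6*s + 8)/(s^2 + 6*s + 9)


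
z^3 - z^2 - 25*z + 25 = (z - 5)*(z - 1)*(z + 5)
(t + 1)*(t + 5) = t^2 + 6*t + 5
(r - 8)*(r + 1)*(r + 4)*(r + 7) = r^4 + 4*r^3 - 57*r^2 - 284*r - 224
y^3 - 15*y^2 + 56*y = y*(y - 8)*(y - 7)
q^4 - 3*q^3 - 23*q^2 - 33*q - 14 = (q - 7)*(q + 1)^2*(q + 2)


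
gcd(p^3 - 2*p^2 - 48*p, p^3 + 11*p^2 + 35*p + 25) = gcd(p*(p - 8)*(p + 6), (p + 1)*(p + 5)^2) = 1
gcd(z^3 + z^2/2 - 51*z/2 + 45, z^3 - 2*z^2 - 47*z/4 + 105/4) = z^2 - 11*z/2 + 15/2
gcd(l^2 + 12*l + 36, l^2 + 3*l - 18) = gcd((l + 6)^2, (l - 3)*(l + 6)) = l + 6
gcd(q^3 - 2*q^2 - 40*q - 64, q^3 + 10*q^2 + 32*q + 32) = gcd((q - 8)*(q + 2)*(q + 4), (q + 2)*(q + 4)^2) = q^2 + 6*q + 8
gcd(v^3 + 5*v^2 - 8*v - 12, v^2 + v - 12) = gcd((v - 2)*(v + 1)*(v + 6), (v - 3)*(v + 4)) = 1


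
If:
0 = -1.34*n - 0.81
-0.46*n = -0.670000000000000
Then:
No Solution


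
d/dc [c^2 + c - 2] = 2*c + 1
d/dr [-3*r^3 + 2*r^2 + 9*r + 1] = -9*r^2 + 4*r + 9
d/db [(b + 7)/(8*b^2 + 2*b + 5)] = (8*b^2 + 2*b - 2*(b + 7)*(8*b + 1) + 5)/(8*b^2 + 2*b + 5)^2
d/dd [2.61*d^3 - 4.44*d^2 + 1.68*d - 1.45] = 7.83*d^2 - 8.88*d + 1.68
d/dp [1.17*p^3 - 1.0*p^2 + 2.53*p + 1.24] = 3.51*p^2 - 2.0*p + 2.53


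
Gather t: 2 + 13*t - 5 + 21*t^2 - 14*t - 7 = 21*t^2 - t - 10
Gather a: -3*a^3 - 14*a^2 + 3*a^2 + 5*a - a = -3*a^3 - 11*a^2 + 4*a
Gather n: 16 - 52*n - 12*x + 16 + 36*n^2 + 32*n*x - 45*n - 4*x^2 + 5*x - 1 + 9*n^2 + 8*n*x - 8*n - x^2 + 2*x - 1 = 45*n^2 + n*(40*x - 105) - 5*x^2 - 5*x + 30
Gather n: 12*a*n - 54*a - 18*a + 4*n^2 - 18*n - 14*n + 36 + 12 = -72*a + 4*n^2 + n*(12*a - 32) + 48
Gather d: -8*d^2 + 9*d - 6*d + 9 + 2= -8*d^2 + 3*d + 11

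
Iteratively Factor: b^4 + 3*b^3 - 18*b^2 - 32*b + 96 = (b + 4)*(b^3 - b^2 - 14*b + 24) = (b + 4)^2*(b^2 - 5*b + 6) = (b - 2)*(b + 4)^2*(b - 3)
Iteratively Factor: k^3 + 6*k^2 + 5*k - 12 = (k - 1)*(k^2 + 7*k + 12) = (k - 1)*(k + 4)*(k + 3)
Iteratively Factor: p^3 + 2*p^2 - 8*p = (p + 4)*(p^2 - 2*p) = p*(p + 4)*(p - 2)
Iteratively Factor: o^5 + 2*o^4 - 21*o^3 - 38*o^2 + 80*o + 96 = (o + 4)*(o^4 - 2*o^3 - 13*o^2 + 14*o + 24) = (o + 3)*(o + 4)*(o^3 - 5*o^2 + 2*o + 8) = (o - 2)*(o + 3)*(o + 4)*(o^2 - 3*o - 4) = (o - 2)*(o + 1)*(o + 3)*(o + 4)*(o - 4)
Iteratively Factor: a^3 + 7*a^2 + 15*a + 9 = (a + 1)*(a^2 + 6*a + 9) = (a + 1)*(a + 3)*(a + 3)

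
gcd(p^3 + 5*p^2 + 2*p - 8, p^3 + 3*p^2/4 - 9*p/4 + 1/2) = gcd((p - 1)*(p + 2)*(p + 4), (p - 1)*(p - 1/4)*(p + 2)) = p^2 + p - 2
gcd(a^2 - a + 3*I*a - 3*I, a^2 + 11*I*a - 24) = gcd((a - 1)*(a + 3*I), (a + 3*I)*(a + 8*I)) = a + 3*I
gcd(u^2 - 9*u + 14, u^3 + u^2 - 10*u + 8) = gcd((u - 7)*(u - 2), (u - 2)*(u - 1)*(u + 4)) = u - 2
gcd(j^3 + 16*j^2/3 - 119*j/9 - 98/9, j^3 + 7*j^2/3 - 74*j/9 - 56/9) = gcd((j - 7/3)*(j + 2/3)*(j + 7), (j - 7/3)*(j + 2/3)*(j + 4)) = j^2 - 5*j/3 - 14/9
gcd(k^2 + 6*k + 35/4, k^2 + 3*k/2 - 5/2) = k + 5/2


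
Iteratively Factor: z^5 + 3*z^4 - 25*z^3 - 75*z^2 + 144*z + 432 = (z - 4)*(z^4 + 7*z^3 + 3*z^2 - 63*z - 108) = (z - 4)*(z + 3)*(z^3 + 4*z^2 - 9*z - 36) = (z - 4)*(z - 3)*(z + 3)*(z^2 + 7*z + 12) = (z - 4)*(z - 3)*(z + 3)*(z + 4)*(z + 3)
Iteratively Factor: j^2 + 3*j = (j)*(j + 3)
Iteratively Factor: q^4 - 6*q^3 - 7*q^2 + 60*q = (q - 4)*(q^3 - 2*q^2 - 15*q) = (q - 4)*(q + 3)*(q^2 - 5*q) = (q - 5)*(q - 4)*(q + 3)*(q)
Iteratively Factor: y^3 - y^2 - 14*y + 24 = (y + 4)*(y^2 - 5*y + 6) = (y - 2)*(y + 4)*(y - 3)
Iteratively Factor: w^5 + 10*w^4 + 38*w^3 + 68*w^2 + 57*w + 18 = (w + 3)*(w^4 + 7*w^3 + 17*w^2 + 17*w + 6) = (w + 2)*(w + 3)*(w^3 + 5*w^2 + 7*w + 3) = (w + 2)*(w + 3)^2*(w^2 + 2*w + 1) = (w + 1)*(w + 2)*(w + 3)^2*(w + 1)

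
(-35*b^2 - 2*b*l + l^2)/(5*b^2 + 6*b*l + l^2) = (-7*b + l)/(b + l)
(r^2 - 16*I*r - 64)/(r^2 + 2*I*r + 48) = (r^2 - 16*I*r - 64)/(r^2 + 2*I*r + 48)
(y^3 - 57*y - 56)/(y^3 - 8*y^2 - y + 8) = (y + 7)/(y - 1)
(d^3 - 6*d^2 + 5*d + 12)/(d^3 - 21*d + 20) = (d^2 - 2*d - 3)/(d^2 + 4*d - 5)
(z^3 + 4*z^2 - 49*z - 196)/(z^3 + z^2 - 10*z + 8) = (z^2 - 49)/(z^2 - 3*z + 2)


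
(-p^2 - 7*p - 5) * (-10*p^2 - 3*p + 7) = 10*p^4 + 73*p^3 + 64*p^2 - 34*p - 35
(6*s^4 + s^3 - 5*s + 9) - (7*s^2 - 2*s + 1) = 6*s^4 + s^3 - 7*s^2 - 3*s + 8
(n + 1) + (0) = n + 1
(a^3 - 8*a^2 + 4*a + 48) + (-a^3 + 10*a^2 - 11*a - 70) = 2*a^2 - 7*a - 22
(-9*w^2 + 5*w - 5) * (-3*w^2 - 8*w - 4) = 27*w^4 + 57*w^3 + 11*w^2 + 20*w + 20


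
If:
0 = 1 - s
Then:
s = 1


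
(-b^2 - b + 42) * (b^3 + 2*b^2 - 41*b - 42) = -b^5 - 3*b^4 + 81*b^3 + 167*b^2 - 1680*b - 1764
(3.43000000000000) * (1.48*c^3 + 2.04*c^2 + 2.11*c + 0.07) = 5.0764*c^3 + 6.9972*c^2 + 7.2373*c + 0.2401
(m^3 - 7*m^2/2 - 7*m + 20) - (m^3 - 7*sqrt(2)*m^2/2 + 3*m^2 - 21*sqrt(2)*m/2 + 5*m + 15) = -13*m^2/2 + 7*sqrt(2)*m^2/2 - 12*m + 21*sqrt(2)*m/2 + 5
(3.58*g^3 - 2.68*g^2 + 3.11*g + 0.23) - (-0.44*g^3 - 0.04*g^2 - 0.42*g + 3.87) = 4.02*g^3 - 2.64*g^2 + 3.53*g - 3.64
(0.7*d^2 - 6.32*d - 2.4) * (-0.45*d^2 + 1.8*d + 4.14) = -0.315*d^4 + 4.104*d^3 - 7.398*d^2 - 30.4848*d - 9.936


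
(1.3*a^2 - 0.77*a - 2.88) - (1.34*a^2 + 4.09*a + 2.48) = -0.04*a^2 - 4.86*a - 5.36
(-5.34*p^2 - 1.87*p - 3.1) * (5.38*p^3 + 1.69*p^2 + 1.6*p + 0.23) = -28.7292*p^5 - 19.0852*p^4 - 28.3823*p^3 - 9.4592*p^2 - 5.3901*p - 0.713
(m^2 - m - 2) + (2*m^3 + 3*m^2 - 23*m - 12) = 2*m^3 + 4*m^2 - 24*m - 14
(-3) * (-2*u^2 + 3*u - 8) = 6*u^2 - 9*u + 24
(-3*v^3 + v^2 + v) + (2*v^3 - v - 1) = -v^3 + v^2 - 1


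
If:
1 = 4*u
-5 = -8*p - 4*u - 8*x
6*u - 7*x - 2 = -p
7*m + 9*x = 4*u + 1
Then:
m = 2/7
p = 1/2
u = 1/4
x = 0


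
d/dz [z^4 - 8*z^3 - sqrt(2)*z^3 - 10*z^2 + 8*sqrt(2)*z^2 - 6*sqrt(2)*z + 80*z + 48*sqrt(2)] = 4*z^3 - 24*z^2 - 3*sqrt(2)*z^2 - 20*z + 16*sqrt(2)*z - 6*sqrt(2) + 80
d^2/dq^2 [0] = 0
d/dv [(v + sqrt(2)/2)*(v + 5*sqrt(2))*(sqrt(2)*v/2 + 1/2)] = 3*sqrt(2)*v^2/2 + 12*v + 21*sqrt(2)/4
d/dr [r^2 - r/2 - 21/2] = 2*r - 1/2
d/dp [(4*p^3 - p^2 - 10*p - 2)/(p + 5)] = (8*p^3 + 59*p^2 - 10*p - 48)/(p^2 + 10*p + 25)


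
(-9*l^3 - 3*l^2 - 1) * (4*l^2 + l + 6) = -36*l^5 - 21*l^4 - 57*l^3 - 22*l^2 - l - 6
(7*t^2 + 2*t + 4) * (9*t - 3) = 63*t^3 - 3*t^2 + 30*t - 12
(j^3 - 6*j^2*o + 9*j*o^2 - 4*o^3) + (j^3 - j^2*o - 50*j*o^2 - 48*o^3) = 2*j^3 - 7*j^2*o - 41*j*o^2 - 52*o^3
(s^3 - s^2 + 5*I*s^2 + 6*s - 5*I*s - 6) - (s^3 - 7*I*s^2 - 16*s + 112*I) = -s^2 + 12*I*s^2 + 22*s - 5*I*s - 6 - 112*I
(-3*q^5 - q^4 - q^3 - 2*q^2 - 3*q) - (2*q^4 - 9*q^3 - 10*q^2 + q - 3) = -3*q^5 - 3*q^4 + 8*q^3 + 8*q^2 - 4*q + 3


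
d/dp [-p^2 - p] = -2*p - 1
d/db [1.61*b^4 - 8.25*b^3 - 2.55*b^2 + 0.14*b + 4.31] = 6.44*b^3 - 24.75*b^2 - 5.1*b + 0.14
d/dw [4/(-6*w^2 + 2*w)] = 2*(6*w - 1)/(w^2*(3*w - 1)^2)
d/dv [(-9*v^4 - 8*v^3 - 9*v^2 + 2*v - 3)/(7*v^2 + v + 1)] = (-126*v^5 - 83*v^4 - 52*v^3 - 47*v^2 + 24*v + 5)/(49*v^4 + 14*v^3 + 15*v^2 + 2*v + 1)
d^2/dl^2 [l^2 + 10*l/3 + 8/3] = 2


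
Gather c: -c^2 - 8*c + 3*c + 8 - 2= -c^2 - 5*c + 6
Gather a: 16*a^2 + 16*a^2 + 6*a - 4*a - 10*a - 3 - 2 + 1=32*a^2 - 8*a - 4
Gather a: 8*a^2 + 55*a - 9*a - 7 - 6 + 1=8*a^2 + 46*a - 12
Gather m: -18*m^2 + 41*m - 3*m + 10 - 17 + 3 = -18*m^2 + 38*m - 4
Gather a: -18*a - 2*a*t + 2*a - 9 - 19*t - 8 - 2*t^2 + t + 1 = a*(-2*t - 16) - 2*t^2 - 18*t - 16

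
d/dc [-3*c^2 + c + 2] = 1 - 6*c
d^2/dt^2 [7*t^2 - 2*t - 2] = 14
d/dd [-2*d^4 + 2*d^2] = -8*d^3 + 4*d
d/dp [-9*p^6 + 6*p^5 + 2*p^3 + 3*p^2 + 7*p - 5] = -54*p^5 + 30*p^4 + 6*p^2 + 6*p + 7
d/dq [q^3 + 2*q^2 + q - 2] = 3*q^2 + 4*q + 1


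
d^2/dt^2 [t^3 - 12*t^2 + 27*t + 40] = 6*t - 24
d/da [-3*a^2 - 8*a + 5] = -6*a - 8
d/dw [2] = 0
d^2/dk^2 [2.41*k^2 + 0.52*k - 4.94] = 4.82000000000000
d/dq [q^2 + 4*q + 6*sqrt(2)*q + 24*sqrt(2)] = 2*q + 4 + 6*sqrt(2)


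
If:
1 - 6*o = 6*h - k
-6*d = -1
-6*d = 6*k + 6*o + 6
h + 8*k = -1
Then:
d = 1/6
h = 57/55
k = -14/55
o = -301/330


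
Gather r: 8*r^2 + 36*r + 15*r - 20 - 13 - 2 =8*r^2 + 51*r - 35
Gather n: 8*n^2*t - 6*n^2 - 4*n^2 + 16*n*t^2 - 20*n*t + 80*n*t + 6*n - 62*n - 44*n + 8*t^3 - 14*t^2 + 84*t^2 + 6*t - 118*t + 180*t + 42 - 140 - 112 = n^2*(8*t - 10) + n*(16*t^2 + 60*t - 100) + 8*t^3 + 70*t^2 + 68*t - 210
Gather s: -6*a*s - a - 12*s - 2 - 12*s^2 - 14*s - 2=-a - 12*s^2 + s*(-6*a - 26) - 4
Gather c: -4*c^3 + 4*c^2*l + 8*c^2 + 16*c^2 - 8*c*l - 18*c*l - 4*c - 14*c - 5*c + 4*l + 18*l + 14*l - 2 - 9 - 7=-4*c^3 + c^2*(4*l + 24) + c*(-26*l - 23) + 36*l - 18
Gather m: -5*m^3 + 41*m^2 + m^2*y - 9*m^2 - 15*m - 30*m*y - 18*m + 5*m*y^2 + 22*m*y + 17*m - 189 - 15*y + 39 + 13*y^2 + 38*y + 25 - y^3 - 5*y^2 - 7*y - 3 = -5*m^3 + m^2*(y + 32) + m*(5*y^2 - 8*y - 16) - y^3 + 8*y^2 + 16*y - 128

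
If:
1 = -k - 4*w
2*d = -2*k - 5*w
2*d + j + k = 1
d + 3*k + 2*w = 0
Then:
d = 11/17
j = -4/17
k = -1/17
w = -4/17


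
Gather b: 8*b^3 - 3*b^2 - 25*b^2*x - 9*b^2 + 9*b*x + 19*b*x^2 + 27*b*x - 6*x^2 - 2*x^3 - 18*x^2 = 8*b^3 + b^2*(-25*x - 12) + b*(19*x^2 + 36*x) - 2*x^3 - 24*x^2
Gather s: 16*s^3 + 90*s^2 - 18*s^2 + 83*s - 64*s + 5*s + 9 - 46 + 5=16*s^3 + 72*s^2 + 24*s - 32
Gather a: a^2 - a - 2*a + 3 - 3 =a^2 - 3*a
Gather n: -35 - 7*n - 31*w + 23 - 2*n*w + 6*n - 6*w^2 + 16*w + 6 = n*(-2*w - 1) - 6*w^2 - 15*w - 6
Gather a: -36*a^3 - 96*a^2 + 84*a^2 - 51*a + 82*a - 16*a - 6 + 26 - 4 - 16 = -36*a^3 - 12*a^2 + 15*a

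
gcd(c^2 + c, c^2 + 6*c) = c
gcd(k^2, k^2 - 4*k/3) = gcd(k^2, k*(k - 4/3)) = k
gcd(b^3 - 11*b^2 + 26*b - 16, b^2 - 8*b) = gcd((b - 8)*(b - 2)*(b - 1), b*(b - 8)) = b - 8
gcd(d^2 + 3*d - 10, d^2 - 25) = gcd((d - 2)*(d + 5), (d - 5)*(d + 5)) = d + 5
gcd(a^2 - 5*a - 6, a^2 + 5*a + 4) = a + 1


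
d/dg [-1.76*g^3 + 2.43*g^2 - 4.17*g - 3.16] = -5.28*g^2 + 4.86*g - 4.17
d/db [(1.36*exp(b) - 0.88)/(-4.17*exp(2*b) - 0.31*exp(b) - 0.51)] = (5.6712*exp(2*b) - 7.3392*exp(b) - 0.9664)*exp(b)/(17.3889*exp(4*b) + 2.5854*exp(3*b) + 4.3495*exp(2*b) + 0.3162*exp(b) + 0.2601)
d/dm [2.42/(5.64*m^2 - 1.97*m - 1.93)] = (4.7674 - 27.2976*m)/(-5.64*m^2 + 1.97*m + 1.93)^2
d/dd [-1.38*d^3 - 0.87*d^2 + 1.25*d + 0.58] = -4.14*d^2 - 1.74*d + 1.25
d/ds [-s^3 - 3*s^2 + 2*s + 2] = -3*s^2 - 6*s + 2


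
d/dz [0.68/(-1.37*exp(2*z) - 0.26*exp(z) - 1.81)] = (1.8632*exp(z) + 0.1768)*exp(z)/(1.37*exp(2*z) + 0.26*exp(z) + 1.81)^2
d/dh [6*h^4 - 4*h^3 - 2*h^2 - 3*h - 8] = 24*h^3 - 12*h^2 - 4*h - 3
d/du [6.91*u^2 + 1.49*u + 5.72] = 13.82*u + 1.49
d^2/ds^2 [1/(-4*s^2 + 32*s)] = (s*(s - 8) - 4*(s - 4)^2)/(2*s^3*(s - 8)^3)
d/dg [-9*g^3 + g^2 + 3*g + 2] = -27*g^2 + 2*g + 3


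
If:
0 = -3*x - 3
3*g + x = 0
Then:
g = 1/3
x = -1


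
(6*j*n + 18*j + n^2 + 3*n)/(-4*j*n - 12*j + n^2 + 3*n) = (-6*j - n)/(4*j - n)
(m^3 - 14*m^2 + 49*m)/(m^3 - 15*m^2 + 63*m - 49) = m/(m - 1)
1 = 1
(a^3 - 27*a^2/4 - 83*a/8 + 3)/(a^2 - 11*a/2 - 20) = (8*a^2 + 10*a - 3)/(4*(2*a + 5))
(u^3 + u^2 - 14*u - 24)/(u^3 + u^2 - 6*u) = (u^2 - 2*u - 8)/(u*(u - 2))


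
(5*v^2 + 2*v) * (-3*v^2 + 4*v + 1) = -15*v^4 + 14*v^3 + 13*v^2 + 2*v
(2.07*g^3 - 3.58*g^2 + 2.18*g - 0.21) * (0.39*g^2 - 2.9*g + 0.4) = 0.8073*g^5 - 7.3992*g^4 + 12.0602*g^3 - 7.8359*g^2 + 1.481*g - 0.084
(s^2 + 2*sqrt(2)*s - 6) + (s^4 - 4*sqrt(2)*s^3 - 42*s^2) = s^4 - 4*sqrt(2)*s^3 - 41*s^2 + 2*sqrt(2)*s - 6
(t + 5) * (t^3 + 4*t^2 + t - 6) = t^4 + 9*t^3 + 21*t^2 - t - 30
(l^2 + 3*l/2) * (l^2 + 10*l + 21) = l^4 + 23*l^3/2 + 36*l^2 + 63*l/2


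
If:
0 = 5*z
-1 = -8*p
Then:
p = 1/8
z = 0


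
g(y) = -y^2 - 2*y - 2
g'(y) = -2*y - 2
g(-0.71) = -1.08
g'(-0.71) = -0.58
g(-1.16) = -1.03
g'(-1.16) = 0.32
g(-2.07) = -2.14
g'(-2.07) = 2.14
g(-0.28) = -1.52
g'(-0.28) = -1.44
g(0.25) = -2.56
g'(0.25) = -2.50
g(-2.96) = -4.84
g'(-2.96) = 3.92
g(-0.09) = -1.83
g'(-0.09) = -1.82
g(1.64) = -7.97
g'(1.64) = -5.28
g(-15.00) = -197.00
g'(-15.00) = 28.00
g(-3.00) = -5.00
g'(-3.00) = 4.00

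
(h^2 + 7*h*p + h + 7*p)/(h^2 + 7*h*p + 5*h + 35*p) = (h + 1)/(h + 5)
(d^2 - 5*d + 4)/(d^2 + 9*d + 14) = (d^2 - 5*d + 4)/(d^2 + 9*d + 14)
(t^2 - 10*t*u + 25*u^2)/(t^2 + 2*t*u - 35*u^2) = (t - 5*u)/(t + 7*u)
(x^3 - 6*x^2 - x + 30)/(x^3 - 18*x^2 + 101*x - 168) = (x^2 - 3*x - 10)/(x^2 - 15*x + 56)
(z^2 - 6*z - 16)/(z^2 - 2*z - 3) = (-z^2 + 6*z + 16)/(-z^2 + 2*z + 3)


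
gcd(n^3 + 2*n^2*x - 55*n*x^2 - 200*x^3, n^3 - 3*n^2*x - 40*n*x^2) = -n^2 + 3*n*x + 40*x^2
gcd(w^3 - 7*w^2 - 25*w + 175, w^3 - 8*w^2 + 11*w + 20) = w - 5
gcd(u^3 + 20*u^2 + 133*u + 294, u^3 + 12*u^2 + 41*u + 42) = u + 7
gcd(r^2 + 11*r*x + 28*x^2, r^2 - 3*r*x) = 1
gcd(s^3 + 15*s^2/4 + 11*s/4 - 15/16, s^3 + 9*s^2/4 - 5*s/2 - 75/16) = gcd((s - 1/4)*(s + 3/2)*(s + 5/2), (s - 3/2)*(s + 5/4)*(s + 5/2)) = s + 5/2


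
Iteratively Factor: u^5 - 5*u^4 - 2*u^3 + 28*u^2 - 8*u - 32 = (u - 4)*(u^4 - u^3 - 6*u^2 + 4*u + 8) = (u - 4)*(u - 2)*(u^3 + u^2 - 4*u - 4) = (u - 4)*(u - 2)*(u + 2)*(u^2 - u - 2) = (u - 4)*(u - 2)*(u + 1)*(u + 2)*(u - 2)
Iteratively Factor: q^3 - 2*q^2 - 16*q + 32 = (q - 4)*(q^2 + 2*q - 8) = (q - 4)*(q - 2)*(q + 4)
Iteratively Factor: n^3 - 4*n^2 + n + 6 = (n - 2)*(n^2 - 2*n - 3) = (n - 3)*(n - 2)*(n + 1)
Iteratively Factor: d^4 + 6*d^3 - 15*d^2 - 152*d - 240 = (d + 4)*(d^3 + 2*d^2 - 23*d - 60) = (d - 5)*(d + 4)*(d^2 + 7*d + 12) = (d - 5)*(d + 3)*(d + 4)*(d + 4)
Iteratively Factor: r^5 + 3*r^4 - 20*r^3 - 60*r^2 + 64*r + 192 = (r + 4)*(r^4 - r^3 - 16*r^2 + 4*r + 48) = (r - 4)*(r + 4)*(r^3 + 3*r^2 - 4*r - 12) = (r - 4)*(r + 2)*(r + 4)*(r^2 + r - 6) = (r - 4)*(r + 2)*(r + 3)*(r + 4)*(r - 2)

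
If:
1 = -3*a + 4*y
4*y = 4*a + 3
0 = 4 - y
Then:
No Solution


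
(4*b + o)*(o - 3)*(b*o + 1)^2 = 4*b^3*o^3 - 12*b^3*o^2 + b^2*o^4 - 3*b^2*o^3 + 8*b^2*o^2 - 24*b^2*o + 2*b*o^3 - 6*b*o^2 + 4*b*o - 12*b + o^2 - 3*o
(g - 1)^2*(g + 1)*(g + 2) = g^4 + g^3 - 3*g^2 - g + 2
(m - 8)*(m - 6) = m^2 - 14*m + 48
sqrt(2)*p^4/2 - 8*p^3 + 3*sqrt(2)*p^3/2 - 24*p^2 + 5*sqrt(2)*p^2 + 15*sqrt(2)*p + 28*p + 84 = (p + 3)*(p - 7*sqrt(2))*(p - 2*sqrt(2))*(sqrt(2)*p/2 + 1)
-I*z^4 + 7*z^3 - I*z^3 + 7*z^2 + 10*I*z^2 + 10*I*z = z*(z + 2*I)*(z + 5*I)*(-I*z - I)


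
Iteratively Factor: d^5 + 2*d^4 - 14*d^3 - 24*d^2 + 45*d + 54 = (d + 1)*(d^4 + d^3 - 15*d^2 - 9*d + 54) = (d + 1)*(d + 3)*(d^3 - 2*d^2 - 9*d + 18) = (d - 3)*(d + 1)*(d + 3)*(d^2 + d - 6) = (d - 3)*(d - 2)*(d + 1)*(d + 3)*(d + 3)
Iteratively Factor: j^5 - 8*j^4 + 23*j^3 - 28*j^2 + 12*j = (j - 1)*(j^4 - 7*j^3 + 16*j^2 - 12*j) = (j - 2)*(j - 1)*(j^3 - 5*j^2 + 6*j) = (j - 3)*(j - 2)*(j - 1)*(j^2 - 2*j) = (j - 3)*(j - 2)^2*(j - 1)*(j)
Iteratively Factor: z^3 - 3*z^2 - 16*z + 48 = (z + 4)*(z^2 - 7*z + 12) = (z - 4)*(z + 4)*(z - 3)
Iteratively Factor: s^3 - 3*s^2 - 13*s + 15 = (s - 1)*(s^2 - 2*s - 15) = (s - 5)*(s - 1)*(s + 3)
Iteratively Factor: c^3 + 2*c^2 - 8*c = (c - 2)*(c^2 + 4*c) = (c - 2)*(c + 4)*(c)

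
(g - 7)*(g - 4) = g^2 - 11*g + 28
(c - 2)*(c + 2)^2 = c^3 + 2*c^2 - 4*c - 8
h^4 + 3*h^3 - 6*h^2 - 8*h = h*(h - 2)*(h + 1)*(h + 4)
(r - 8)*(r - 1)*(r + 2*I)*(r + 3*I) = r^4 - 9*r^3 + 5*I*r^3 + 2*r^2 - 45*I*r^2 + 54*r + 40*I*r - 48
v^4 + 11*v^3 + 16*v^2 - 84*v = v*(v - 2)*(v + 6)*(v + 7)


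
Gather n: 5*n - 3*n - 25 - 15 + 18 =2*n - 22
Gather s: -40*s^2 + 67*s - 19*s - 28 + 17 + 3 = -40*s^2 + 48*s - 8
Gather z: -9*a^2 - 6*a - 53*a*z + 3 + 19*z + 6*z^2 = -9*a^2 - 6*a + 6*z^2 + z*(19 - 53*a) + 3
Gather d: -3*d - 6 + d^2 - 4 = d^2 - 3*d - 10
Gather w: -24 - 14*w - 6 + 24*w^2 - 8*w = 24*w^2 - 22*w - 30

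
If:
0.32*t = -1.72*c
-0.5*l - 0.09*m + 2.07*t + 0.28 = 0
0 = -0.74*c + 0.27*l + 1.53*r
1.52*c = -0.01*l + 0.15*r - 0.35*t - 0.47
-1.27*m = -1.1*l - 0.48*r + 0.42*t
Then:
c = 0.42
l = -7.86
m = -5.46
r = 1.59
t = -2.27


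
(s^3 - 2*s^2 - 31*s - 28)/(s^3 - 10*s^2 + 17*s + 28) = (s + 4)/(s - 4)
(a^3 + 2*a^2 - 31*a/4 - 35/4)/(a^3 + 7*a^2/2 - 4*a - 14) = (2*a^2 - 3*a - 5)/(2*(a^2 - 4))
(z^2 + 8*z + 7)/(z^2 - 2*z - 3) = (z + 7)/(z - 3)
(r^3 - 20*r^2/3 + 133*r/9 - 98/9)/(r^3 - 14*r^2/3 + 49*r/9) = (r - 2)/r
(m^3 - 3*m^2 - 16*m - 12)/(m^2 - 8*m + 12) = (m^2 + 3*m + 2)/(m - 2)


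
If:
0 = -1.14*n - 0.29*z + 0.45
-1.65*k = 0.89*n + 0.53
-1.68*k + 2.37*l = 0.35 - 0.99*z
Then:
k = 0.137214247740564*z - 0.534130781499203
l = -0.320455723120613*z - 0.230945026547958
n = 0.394736842105263 - 0.254385964912281*z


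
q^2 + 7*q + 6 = (q + 1)*(q + 6)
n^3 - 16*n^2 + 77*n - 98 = (n - 7)^2*(n - 2)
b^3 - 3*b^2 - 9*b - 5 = (b - 5)*(b + 1)^2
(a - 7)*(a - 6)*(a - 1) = a^3 - 14*a^2 + 55*a - 42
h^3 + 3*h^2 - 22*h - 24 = (h - 4)*(h + 1)*(h + 6)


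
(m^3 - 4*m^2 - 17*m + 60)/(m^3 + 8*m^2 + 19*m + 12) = (m^2 - 8*m + 15)/(m^2 + 4*m + 3)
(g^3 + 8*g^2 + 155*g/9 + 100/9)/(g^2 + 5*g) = g + 3 + 20/(9*g)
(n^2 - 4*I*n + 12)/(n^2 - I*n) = (n^2 - 4*I*n + 12)/(n*(n - I))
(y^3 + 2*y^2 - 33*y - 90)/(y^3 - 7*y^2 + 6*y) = (y^2 + 8*y + 15)/(y*(y - 1))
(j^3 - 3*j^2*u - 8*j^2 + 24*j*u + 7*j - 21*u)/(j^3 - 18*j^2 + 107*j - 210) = (j^2 - 3*j*u - j + 3*u)/(j^2 - 11*j + 30)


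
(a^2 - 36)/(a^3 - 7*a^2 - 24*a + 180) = (a + 6)/(a^2 - a - 30)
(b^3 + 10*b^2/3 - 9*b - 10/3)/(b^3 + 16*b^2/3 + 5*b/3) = (b - 2)/b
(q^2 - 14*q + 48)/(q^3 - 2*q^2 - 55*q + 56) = (q - 6)/(q^2 + 6*q - 7)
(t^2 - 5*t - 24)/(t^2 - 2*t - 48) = (t + 3)/(t + 6)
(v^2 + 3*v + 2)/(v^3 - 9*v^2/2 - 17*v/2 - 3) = 2*(v + 2)/(2*v^2 - 11*v - 6)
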